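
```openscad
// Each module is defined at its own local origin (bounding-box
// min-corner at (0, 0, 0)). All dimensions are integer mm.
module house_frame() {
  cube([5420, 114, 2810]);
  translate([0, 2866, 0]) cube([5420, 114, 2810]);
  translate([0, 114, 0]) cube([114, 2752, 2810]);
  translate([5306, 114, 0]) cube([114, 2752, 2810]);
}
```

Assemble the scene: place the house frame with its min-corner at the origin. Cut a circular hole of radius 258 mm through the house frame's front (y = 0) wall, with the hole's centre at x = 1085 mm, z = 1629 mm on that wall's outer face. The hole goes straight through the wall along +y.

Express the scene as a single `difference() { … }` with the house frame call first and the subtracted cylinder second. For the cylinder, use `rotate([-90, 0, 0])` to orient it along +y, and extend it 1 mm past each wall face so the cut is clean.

difference() {
  house_frame();
  translate([1085, -1, 1629]) rotate([-90, 0, 0]) cylinder(h = 116, r = 258);
}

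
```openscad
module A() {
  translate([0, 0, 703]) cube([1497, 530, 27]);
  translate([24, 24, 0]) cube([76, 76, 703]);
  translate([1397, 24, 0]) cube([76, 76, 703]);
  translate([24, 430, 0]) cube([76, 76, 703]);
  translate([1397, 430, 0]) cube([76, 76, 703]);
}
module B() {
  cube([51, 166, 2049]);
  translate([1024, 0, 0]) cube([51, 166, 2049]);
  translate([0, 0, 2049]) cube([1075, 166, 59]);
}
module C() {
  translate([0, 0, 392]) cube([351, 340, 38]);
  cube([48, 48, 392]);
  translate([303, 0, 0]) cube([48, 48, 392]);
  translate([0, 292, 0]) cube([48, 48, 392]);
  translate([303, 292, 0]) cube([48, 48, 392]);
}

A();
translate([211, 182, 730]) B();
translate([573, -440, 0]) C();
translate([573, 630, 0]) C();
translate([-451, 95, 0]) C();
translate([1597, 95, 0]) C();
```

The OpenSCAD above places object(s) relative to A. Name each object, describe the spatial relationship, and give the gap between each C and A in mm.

A is a table. B is a door frame. C is a stool. The door frame is on top of the table, centred. Four stools sit around the table at the −y, +y, −x, +x sides. The gap between each stool and the table is 100 mm.

Each stool's nearest face is 100 mm from the table's bounding box.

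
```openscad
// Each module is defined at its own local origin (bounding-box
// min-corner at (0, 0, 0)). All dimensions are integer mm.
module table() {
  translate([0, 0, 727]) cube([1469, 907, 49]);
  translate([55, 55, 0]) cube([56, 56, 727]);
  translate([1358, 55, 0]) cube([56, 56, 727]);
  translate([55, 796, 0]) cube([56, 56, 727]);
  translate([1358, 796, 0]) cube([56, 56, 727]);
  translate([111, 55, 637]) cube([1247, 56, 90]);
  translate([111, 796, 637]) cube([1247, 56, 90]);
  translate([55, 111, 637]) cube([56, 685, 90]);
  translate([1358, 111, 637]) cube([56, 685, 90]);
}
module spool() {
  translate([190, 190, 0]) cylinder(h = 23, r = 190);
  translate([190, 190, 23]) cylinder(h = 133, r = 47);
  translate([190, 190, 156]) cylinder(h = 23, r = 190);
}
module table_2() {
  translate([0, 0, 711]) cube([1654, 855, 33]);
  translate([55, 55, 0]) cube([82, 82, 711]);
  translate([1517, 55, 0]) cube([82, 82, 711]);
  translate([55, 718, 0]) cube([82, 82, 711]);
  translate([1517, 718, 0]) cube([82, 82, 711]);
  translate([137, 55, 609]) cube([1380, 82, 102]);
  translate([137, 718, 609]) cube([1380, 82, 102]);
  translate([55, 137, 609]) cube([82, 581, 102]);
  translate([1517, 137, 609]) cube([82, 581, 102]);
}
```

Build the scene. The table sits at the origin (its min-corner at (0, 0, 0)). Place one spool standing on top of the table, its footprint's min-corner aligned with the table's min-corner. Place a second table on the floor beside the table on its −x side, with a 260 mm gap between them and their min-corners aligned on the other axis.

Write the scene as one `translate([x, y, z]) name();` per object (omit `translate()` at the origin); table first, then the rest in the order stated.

table();
translate([0, 0, 776]) spool();
translate([-1914, 0, 0]) table_2();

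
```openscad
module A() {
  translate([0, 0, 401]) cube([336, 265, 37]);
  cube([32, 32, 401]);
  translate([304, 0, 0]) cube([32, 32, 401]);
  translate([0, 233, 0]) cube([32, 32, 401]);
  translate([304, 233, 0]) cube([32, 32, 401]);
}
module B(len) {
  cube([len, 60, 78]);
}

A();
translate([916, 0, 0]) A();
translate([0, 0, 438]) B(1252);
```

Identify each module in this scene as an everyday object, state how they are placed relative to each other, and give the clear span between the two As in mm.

Second stool starts at x = 916; first ends at x = 336; clear span = 916 − 336 = 580 mm.

A is a stool. B is a beam. A beam spans the tops of two stools. The clear span between the two stools is 580 mm.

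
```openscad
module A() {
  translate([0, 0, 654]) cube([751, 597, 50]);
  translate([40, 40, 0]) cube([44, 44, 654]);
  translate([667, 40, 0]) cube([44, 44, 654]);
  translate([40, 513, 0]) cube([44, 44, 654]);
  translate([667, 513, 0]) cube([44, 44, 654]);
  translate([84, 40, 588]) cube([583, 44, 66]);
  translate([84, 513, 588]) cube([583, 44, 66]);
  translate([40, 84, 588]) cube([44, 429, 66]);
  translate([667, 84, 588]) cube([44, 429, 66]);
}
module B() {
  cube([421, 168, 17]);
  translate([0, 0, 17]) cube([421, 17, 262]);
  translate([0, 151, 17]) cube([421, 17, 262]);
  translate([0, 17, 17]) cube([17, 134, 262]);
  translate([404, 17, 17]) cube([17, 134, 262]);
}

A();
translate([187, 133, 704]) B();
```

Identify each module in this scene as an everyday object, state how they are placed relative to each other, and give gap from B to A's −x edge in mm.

A is a table. B is an open box. The open box is on top of the table. The gap from the open box to the table's −x edge is 187 mm.

The open box's min-x is at 187; the table's min-x is 0; gap = 187 mm.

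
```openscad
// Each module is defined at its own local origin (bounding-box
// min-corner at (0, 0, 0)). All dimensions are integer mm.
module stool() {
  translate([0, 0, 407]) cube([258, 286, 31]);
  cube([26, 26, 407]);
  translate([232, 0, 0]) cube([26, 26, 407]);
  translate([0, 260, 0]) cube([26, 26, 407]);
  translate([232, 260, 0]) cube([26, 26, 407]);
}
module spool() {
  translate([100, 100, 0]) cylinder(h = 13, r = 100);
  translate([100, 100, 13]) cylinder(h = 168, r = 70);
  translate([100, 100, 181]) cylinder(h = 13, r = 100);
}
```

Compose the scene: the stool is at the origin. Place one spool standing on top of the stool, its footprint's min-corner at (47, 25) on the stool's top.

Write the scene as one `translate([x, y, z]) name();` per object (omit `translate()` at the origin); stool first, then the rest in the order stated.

stool();
translate([47, 25, 438]) spool();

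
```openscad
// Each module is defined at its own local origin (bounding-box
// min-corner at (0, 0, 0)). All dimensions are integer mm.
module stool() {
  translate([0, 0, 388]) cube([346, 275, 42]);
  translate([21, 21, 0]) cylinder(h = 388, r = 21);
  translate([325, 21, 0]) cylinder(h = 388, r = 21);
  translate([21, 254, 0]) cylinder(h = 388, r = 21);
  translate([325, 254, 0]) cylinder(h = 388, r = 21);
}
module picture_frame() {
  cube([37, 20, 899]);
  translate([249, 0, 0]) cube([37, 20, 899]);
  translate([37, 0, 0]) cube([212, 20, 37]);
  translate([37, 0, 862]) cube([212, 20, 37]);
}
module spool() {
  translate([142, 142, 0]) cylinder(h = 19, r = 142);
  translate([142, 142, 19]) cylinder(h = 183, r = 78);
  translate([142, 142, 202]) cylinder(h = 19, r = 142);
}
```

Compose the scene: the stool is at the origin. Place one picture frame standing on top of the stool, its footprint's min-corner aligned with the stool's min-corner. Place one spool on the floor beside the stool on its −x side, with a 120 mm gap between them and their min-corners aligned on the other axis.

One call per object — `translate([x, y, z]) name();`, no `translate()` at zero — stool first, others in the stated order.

stool();
translate([0, 0, 430]) picture_frame();
translate([-404, 0, 0]) spool();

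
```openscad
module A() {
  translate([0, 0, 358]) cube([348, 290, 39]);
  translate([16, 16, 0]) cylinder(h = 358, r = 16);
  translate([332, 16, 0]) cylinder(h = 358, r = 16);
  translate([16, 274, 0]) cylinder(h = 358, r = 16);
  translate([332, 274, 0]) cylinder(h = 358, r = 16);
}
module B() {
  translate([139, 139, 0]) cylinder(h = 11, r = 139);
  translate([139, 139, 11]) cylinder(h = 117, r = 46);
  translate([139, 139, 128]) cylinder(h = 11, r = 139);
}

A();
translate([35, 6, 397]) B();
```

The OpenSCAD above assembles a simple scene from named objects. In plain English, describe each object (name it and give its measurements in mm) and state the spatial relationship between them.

A is a four-legged stool. The seat is a 348×290×39 mm slab whose top surface is at z = 397 mm; four round legs, each 32 mm in diameter, run from the floor (z = 0) to the underside of the seat, each leg's axis is inset half a diameter from the nearest pair of seat edges (so the leg's bounding box is flush with the corner).

B is a spool: two coaxial disc flanges of radius 139 mm and thickness 11 mm, joined by a core cylinder of radius 46 mm and height 117 mm. The lower flange rests on z = 0 and the three cylinders share a vertical axis.

The spool is on top of the stool, centred.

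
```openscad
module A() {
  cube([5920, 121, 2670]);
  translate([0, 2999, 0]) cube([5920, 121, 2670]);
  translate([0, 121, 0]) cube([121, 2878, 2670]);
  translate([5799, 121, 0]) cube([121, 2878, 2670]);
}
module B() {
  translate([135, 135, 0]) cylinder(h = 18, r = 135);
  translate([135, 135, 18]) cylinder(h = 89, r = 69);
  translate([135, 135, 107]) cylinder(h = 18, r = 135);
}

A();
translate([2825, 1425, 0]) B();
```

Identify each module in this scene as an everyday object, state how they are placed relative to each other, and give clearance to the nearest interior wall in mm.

A is a house frame. B is a spool. The spool sits inside the house frame, centred. The clearance to the nearest interior wall is 1304 mm.

Clearances: x = 2704, y = 1304; minimum 1304 mm.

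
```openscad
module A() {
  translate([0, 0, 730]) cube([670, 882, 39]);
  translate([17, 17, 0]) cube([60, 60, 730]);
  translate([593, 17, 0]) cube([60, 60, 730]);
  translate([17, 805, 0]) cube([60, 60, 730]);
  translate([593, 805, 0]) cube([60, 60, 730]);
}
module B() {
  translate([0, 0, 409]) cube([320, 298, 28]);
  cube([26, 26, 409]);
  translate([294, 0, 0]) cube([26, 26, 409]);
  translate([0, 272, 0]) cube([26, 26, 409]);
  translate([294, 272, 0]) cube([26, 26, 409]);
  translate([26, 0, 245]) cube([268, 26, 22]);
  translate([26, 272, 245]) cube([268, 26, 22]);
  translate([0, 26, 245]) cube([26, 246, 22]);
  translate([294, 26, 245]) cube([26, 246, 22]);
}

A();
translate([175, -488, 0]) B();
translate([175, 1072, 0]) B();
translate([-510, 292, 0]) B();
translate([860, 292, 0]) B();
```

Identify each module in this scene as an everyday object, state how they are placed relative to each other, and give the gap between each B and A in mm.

Each stool's nearest face is 190 mm from the table's bounding box.

A is a table. B is a stool. Four stools sit around the table at the −y, +y, −x, +x sides. The gap between each stool and the table is 190 mm.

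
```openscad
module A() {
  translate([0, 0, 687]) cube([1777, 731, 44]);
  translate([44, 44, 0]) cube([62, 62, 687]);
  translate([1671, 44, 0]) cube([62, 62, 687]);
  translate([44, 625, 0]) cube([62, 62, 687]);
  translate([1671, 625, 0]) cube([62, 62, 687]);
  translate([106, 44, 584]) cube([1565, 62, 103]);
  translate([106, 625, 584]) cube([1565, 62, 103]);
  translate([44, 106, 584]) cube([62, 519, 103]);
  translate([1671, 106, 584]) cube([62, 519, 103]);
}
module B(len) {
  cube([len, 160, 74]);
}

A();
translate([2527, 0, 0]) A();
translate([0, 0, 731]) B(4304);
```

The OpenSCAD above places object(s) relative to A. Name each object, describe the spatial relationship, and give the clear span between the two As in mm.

A is a table. B is a beam. A beam spans the tops of two tables. The clear span between the two tables is 750 mm.

Second table starts at x = 2527; first ends at x = 1777; clear span = 2527 − 1777 = 750 mm.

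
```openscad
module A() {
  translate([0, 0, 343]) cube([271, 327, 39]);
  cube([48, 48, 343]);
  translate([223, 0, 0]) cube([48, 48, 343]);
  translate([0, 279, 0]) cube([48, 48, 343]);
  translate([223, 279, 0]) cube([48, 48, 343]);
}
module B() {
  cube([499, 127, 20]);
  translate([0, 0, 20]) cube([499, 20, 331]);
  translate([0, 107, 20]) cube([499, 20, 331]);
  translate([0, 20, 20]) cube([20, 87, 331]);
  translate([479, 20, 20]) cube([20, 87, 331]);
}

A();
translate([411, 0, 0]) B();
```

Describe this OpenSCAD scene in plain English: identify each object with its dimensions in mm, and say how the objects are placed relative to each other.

A is a four-legged stool. The seat is 271×327 mm, 39 mm thick, top at z = 382 mm. It stands on four square legs, each 48×48 mm in cross-section, from z = 0 to the seat underside, each flush with a corner of the seat.

B is an open storage box with external size 499×127×351 mm and wall thickness 20 mm (the base is also 20 mm thick). The base covers the whole footprint; the four walls stand on the base, with the y-facing walls full-width and the x-facing walls fitting between their inner faces.

The open box is on the floor beside the stool on its +x side.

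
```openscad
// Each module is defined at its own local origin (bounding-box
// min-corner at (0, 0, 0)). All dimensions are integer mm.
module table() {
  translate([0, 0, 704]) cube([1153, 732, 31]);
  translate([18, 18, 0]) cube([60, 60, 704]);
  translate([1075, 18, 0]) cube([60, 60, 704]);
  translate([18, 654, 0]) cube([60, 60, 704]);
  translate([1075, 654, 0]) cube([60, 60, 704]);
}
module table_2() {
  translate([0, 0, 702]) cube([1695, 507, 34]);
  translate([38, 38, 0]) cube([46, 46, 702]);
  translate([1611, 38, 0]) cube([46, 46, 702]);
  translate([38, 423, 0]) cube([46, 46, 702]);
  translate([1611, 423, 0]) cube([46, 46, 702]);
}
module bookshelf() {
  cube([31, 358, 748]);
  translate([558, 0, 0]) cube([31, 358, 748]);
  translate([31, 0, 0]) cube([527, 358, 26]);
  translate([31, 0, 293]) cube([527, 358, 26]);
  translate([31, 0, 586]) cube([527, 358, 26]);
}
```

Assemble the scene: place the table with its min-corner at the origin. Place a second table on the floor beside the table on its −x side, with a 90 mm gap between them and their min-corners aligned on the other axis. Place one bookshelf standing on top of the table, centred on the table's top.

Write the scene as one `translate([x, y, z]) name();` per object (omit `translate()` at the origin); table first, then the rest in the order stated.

table();
translate([-1785, 0, 0]) table_2();
translate([282, 187, 735]) bookshelf();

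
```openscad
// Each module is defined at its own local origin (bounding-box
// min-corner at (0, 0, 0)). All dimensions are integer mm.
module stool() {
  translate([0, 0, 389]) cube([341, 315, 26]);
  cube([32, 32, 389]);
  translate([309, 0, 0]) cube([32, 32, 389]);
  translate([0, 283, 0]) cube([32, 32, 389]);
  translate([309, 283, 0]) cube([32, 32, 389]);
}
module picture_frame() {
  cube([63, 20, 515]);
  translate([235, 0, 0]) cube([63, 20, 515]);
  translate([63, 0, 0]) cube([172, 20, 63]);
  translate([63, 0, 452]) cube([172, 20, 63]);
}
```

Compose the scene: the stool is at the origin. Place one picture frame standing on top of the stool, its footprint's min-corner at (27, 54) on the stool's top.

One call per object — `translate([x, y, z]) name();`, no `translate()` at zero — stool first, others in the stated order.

stool();
translate([27, 54, 415]) picture_frame();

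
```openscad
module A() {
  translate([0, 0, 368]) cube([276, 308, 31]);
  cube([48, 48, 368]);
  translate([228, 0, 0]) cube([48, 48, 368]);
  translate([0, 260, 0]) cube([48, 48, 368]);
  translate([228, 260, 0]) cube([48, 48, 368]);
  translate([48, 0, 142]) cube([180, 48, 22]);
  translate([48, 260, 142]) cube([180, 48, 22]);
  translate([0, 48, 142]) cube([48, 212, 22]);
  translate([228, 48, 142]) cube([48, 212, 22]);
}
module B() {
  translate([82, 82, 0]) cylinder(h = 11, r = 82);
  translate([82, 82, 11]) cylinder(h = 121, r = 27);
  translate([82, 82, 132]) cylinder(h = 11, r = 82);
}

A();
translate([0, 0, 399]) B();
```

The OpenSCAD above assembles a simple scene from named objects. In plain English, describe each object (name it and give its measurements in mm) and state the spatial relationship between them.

A is a simple wooden stool: a rectangular seat 276 mm (x) by 308 mm (y), 31 mm thick, top face at z = 399 mm, on four square legs, each 48×48 mm in cross-section. The legs rest on z = 0, each flush with a corner of the seat. Four stretchers, 48 mm wide and 22 mm tall, connect adjacent legs with their undersides at z = 142 mm, each running between the inner faces of the legs it joins and aligned with the legs' outer faces on the other axis.

B is a spool: two coaxial disc flanges of radius 82 mm and thickness 11 mm, joined by a core cylinder of radius 27 mm and height 121 mm. The lower flange rests on z = 0 and the three cylinders share a vertical axis.

The spool is on top of the stool.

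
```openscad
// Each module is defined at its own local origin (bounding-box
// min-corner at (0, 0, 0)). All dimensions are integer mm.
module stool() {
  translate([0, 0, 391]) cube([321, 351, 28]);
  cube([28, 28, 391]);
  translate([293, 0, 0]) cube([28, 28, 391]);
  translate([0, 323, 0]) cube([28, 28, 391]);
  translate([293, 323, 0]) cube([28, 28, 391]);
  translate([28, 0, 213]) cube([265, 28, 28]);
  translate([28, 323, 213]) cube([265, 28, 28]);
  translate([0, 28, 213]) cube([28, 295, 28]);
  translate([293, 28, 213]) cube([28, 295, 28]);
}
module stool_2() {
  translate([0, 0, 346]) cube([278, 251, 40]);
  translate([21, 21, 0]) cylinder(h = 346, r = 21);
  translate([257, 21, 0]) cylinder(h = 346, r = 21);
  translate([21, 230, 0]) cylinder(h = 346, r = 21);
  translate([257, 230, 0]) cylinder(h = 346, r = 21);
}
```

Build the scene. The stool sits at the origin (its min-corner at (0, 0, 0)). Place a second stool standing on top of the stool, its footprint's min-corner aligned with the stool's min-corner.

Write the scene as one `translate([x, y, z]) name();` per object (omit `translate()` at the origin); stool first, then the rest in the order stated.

stool();
translate([0, 0, 419]) stool_2();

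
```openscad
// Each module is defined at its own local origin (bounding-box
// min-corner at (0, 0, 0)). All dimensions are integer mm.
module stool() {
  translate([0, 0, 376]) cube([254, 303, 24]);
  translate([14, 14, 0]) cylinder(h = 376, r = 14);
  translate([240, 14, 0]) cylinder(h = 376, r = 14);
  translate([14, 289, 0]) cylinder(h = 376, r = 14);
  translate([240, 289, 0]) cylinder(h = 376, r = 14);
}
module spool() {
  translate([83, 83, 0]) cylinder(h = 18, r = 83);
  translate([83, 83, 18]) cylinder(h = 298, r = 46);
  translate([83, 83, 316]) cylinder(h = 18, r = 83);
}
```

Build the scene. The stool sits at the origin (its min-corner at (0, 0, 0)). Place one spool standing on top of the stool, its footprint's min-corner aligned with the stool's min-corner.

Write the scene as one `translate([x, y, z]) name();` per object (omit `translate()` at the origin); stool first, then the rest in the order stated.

stool();
translate([0, 0, 400]) spool();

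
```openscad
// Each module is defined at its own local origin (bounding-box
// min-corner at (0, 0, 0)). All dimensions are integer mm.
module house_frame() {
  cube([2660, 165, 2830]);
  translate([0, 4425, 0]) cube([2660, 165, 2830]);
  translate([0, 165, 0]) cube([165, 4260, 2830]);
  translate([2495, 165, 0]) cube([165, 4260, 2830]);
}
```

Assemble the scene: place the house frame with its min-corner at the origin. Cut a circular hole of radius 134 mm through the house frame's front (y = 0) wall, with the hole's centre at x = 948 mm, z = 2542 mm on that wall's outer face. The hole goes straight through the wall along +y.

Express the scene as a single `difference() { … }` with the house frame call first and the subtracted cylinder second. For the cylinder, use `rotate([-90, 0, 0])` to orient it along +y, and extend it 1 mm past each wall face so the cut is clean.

difference() {
  house_frame();
  translate([948, -1, 2542]) rotate([-90, 0, 0]) cylinder(h = 167, r = 134);
}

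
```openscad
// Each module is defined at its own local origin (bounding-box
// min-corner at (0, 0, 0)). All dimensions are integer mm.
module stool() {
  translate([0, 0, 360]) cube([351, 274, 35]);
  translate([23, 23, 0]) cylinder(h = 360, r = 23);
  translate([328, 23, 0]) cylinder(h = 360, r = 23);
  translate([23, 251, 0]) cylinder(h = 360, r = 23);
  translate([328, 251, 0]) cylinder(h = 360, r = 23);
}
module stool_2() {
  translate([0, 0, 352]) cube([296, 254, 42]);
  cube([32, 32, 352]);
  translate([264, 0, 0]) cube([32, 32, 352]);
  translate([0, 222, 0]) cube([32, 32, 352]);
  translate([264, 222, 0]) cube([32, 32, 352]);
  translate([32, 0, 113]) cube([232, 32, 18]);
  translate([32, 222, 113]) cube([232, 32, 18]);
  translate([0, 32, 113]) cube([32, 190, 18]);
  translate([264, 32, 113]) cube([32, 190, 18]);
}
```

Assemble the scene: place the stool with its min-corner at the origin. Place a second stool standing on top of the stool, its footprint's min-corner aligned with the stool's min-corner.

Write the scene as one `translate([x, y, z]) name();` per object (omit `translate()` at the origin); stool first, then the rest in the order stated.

stool();
translate([0, 0, 395]) stool_2();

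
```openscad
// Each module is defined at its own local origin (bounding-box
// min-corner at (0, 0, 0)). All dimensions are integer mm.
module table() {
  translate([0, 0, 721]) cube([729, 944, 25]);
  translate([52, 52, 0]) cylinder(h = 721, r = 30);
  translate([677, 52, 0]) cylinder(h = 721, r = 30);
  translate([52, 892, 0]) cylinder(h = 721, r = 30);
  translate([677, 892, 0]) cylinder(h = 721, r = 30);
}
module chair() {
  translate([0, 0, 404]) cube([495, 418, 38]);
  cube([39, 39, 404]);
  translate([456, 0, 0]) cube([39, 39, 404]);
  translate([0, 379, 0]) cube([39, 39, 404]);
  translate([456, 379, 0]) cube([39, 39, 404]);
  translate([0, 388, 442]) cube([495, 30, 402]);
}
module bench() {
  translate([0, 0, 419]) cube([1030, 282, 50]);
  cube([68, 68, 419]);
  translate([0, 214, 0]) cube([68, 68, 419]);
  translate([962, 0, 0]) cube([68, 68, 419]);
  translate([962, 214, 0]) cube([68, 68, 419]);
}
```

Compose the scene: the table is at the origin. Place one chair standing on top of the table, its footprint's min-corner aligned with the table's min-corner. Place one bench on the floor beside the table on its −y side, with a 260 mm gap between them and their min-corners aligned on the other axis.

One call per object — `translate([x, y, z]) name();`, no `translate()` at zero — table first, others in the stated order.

table();
translate([0, 0, 746]) chair();
translate([0, -542, 0]) bench();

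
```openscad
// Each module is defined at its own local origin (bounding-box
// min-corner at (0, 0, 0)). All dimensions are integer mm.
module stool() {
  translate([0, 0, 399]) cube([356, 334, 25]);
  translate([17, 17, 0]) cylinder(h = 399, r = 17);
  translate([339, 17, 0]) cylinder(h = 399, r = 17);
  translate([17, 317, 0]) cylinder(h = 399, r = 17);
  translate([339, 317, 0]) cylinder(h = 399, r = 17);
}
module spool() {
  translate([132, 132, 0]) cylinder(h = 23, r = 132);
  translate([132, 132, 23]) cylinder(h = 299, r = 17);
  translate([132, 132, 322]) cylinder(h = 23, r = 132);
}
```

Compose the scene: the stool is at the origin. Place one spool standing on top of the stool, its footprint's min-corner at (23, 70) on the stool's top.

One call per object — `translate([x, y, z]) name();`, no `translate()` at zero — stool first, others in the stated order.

stool();
translate([23, 70, 424]) spool();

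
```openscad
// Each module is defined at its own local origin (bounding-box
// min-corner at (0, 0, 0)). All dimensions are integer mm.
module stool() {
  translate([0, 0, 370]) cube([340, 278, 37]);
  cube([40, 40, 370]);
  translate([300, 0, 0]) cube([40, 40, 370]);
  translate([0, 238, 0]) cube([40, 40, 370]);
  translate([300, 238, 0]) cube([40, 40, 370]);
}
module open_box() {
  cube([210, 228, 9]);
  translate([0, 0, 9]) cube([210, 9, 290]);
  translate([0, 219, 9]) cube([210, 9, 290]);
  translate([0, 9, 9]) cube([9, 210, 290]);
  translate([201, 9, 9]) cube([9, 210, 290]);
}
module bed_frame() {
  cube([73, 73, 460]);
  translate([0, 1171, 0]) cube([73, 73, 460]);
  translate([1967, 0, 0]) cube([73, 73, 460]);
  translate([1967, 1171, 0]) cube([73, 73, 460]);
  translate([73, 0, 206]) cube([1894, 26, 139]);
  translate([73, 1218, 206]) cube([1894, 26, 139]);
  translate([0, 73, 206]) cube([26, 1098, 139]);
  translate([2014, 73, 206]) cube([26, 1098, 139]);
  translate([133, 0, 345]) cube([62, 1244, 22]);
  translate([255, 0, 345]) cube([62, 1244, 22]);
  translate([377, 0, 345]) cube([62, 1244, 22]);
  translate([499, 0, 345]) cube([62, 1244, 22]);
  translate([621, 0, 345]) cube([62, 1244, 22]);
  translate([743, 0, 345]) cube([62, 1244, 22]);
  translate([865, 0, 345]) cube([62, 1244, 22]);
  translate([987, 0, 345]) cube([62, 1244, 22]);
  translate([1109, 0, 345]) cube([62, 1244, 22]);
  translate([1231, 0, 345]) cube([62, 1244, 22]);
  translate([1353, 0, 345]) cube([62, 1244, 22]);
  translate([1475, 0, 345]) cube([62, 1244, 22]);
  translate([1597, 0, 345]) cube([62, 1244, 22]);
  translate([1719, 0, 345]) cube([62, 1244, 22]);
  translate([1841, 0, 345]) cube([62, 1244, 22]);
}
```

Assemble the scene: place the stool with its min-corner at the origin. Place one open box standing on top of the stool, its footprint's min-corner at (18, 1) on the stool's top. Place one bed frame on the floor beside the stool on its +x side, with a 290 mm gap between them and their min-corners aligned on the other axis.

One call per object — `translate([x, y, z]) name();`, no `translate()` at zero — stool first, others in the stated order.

stool();
translate([18, 1, 407]) open_box();
translate([630, 0, 0]) bed_frame();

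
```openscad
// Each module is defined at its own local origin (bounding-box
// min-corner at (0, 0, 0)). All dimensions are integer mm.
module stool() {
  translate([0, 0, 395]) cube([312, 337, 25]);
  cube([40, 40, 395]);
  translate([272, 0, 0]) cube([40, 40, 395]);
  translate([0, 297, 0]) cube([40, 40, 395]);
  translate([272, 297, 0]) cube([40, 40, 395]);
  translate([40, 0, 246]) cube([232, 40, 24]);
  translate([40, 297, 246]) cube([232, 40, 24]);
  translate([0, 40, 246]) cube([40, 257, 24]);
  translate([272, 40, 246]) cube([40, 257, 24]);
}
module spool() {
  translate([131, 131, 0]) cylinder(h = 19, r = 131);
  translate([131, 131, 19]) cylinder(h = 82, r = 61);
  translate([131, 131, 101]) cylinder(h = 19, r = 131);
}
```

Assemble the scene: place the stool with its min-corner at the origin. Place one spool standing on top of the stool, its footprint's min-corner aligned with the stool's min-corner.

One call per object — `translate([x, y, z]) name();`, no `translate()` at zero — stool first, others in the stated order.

stool();
translate([0, 0, 420]) spool();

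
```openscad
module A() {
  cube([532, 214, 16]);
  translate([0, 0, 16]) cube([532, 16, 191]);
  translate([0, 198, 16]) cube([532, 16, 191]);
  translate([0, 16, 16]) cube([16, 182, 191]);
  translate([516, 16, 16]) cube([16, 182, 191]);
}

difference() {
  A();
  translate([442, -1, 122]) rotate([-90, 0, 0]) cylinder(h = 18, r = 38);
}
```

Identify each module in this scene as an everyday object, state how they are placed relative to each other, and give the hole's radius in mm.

A is an open box. The open box has a circular hole through its front wall. The hole's radius is 38 mm.

The subtracted cylinder has r = 38 mm.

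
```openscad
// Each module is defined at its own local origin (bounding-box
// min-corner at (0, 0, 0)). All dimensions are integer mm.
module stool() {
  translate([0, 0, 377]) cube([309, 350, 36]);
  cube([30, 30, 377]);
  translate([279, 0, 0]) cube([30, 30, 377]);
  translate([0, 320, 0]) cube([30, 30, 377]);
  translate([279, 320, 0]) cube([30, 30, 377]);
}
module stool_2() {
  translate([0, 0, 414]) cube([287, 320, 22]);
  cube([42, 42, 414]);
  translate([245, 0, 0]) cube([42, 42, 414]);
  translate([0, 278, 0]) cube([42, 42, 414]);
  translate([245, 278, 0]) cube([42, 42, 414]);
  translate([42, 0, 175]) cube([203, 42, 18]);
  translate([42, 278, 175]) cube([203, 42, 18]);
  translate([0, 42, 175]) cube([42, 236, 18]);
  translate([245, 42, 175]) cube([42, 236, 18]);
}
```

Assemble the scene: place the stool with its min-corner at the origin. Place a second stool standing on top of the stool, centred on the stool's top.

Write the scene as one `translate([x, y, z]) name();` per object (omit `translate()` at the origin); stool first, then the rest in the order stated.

stool();
translate([11, 15, 413]) stool_2();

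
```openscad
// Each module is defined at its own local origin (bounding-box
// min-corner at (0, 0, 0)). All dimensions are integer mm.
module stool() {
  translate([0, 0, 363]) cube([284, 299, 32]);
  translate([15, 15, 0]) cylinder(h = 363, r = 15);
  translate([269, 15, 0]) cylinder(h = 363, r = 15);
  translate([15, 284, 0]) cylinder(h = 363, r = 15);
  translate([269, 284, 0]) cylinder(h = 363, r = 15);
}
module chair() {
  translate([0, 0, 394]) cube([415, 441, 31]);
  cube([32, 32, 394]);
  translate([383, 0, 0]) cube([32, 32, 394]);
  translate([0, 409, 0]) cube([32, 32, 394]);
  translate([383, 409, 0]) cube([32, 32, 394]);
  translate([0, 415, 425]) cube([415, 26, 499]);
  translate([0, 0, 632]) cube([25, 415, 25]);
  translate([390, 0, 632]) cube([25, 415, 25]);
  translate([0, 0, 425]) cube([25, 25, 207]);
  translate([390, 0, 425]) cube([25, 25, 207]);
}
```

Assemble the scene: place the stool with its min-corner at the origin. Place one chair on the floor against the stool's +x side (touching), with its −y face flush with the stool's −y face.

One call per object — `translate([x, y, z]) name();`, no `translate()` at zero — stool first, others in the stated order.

stool();
translate([284, 0, 0]) chair();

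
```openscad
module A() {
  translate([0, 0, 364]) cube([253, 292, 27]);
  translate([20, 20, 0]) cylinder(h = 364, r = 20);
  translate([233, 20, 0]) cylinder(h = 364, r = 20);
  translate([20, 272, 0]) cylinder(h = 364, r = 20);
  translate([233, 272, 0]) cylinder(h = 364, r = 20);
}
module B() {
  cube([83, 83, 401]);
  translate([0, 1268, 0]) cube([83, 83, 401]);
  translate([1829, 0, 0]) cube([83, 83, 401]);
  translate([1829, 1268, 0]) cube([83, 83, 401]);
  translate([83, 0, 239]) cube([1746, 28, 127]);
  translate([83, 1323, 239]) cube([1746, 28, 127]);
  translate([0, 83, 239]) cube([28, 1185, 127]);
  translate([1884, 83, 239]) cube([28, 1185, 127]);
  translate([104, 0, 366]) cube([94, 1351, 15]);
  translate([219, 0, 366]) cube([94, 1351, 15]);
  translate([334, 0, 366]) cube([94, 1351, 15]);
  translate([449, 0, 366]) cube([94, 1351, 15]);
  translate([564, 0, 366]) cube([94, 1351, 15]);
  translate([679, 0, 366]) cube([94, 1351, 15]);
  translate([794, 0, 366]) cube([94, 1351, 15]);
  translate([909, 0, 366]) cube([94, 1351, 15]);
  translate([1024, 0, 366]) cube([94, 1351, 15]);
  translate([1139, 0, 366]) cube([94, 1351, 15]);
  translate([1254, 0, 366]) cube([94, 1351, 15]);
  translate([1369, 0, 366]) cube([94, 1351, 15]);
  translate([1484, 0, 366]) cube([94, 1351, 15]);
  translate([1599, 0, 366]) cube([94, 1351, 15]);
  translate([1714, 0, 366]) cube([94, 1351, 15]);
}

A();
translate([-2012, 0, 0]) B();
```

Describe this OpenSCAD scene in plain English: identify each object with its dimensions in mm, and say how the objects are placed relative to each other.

A is a four-legged stool. The seat is 253×292 mm, 27 mm thick, top at z = 391 mm. It stands on four round legs, each 40 mm in diameter, from z = 0 to the seat underside, each leg's axis is inset half a diameter from the nearest pair of seat edges (so the leg's bounding box is flush with the corner).

B is a bed frame 1912 mm long (x) by 1351 mm wide (y). Four 83×83 mm corner posts, 401 mm tall, at the corners of the footprint. Four rails of 28 mm thickness and 127 mm height run between adjacent posts with their undersides at z = 239 mm, their outer faces flush with the outside of the frame (the two x-running rails run between the posts' inner faces; the two y-running rails run between the posts' inner faces). 15 slats, each 94 mm wide (x) and 15 mm thick, lie across the top of the two x-running rails, running the full 1351 mm width of the frame in y; the slats are evenly spaced along x between the inner faces of the end posts with equal gaps (rounded down to the nearest mm) at the −x end and between each pair — any rounding remainder accumulates at the +x end.

The bed frame is on the floor beside the stool on its −x side.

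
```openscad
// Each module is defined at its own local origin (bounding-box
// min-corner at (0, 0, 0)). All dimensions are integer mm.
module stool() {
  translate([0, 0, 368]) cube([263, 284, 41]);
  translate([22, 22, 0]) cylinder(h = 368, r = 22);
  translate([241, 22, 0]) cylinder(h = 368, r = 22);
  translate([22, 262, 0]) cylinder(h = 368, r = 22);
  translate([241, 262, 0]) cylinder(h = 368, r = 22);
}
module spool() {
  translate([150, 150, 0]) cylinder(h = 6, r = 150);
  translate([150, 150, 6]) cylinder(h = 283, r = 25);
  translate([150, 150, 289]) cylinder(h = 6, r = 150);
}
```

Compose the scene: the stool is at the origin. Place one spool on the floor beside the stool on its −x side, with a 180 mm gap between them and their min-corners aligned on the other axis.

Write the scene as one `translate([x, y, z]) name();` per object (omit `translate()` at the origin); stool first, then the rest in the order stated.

stool();
translate([-480, 0, 0]) spool();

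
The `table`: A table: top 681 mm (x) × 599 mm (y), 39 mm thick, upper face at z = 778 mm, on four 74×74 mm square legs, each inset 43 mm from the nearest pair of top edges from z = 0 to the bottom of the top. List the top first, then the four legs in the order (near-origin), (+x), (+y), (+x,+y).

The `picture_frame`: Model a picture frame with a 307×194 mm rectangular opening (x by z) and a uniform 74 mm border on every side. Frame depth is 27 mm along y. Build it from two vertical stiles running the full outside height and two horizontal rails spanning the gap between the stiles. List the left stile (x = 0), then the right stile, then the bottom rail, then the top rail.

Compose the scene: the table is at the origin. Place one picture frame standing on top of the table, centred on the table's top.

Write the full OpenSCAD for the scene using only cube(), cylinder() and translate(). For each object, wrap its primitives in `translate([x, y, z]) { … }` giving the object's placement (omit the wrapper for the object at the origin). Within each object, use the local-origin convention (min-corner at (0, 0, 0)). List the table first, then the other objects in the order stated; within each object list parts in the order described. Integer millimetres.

translate([0, 0, 739]) cube([681, 599, 39]);
translate([43, 43, 0]) cube([74, 74, 739]);
translate([564, 43, 0]) cube([74, 74, 739]);
translate([43, 482, 0]) cube([74, 74, 739]);
translate([564, 482, 0]) cube([74, 74, 739]);
translate([113, 286, 778]) {
  cube([74, 27, 342]);
  translate([381, 0, 0]) cube([74, 27, 342]);
  translate([74, 0, 0]) cube([307, 27, 74]);
  translate([74, 0, 268]) cube([307, 27, 74]);
}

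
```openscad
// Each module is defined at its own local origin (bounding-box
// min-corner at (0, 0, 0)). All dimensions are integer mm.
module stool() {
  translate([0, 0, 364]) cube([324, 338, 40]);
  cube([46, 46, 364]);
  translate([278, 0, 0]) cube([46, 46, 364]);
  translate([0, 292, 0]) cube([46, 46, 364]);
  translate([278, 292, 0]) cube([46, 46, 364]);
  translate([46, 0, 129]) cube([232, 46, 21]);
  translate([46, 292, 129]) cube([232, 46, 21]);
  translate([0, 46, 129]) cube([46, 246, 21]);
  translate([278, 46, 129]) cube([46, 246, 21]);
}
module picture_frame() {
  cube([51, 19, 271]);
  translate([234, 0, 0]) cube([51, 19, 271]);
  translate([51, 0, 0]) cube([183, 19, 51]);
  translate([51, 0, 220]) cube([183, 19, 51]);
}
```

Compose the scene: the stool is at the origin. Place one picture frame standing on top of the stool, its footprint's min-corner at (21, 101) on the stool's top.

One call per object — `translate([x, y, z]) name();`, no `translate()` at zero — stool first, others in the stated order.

stool();
translate([21, 101, 404]) picture_frame();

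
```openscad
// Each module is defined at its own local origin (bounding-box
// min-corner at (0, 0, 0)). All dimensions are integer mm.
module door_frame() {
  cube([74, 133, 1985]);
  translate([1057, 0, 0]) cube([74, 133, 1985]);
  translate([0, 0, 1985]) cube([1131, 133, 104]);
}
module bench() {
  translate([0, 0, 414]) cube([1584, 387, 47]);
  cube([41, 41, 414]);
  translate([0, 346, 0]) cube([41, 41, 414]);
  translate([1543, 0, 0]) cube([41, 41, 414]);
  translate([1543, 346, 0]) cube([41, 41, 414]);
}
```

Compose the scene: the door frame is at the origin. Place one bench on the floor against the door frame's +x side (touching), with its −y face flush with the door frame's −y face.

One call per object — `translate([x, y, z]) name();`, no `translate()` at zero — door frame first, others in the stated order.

door_frame();
translate([1131, 0, 0]) bench();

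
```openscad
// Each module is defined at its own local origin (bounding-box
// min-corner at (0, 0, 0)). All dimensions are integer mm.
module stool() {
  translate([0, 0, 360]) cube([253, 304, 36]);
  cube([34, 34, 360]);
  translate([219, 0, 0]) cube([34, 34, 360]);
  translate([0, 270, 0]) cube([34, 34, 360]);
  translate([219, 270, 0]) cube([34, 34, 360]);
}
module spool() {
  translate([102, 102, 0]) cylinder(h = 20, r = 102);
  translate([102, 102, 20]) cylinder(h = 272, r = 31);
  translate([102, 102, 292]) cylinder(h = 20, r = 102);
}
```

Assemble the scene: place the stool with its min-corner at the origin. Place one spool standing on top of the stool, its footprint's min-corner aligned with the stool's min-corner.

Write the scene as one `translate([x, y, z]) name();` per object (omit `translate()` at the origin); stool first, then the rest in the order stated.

stool();
translate([0, 0, 396]) spool();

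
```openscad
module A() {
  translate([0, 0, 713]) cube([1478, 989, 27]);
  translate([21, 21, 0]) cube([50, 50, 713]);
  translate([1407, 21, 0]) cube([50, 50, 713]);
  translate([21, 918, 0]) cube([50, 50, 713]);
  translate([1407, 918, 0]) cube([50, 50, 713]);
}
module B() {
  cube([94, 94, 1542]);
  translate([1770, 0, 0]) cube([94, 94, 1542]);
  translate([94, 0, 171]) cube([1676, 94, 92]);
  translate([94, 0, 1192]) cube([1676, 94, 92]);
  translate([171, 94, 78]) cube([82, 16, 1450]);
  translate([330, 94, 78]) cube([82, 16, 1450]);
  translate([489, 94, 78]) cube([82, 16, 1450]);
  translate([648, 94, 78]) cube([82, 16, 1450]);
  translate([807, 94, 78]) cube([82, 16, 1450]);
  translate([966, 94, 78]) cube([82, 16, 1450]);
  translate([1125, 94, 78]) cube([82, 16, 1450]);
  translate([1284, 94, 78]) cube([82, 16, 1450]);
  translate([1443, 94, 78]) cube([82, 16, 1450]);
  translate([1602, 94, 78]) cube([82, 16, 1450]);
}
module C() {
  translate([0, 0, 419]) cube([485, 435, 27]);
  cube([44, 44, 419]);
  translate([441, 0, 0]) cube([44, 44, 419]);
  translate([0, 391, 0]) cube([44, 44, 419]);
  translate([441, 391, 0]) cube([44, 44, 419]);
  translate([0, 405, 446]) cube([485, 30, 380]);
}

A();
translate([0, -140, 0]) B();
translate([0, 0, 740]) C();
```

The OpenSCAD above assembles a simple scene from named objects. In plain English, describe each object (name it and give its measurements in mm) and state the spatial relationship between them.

A is a rectangular dining table. The top is 1478×989×27 mm with its upper surface at z = 740 mm. It stands on four 50×50 mm square legs, each inset 21 mm from the nearest pair of top edges, running from the floor to the underside of the top.

B is a fence section. Two 94×94 mm posts, 1542 mm tall, stand on the floor with a clear span of 1676 mm between their inner faces. Two horizontal rails of 94×92 mm section span the gap between the posts with their undersides at z = 171 mm and z = 1192 mm, flush with the posts' −y face. 10 pickets, each 82 mm wide, 16 mm thick and 1450 mm tall, are fixed to the +y face of the rails with their bottoms at z = 78 mm, evenly spaced across the span with equal gaps (rounded down to the nearest mm) at the −x end and between each pair — any rounding remainder accumulates at the +x end.

C is a chair. The seat is a 485×435×27 mm slab with its top at z = 446 mm, on four 44×44 mm corner legs (flush with the seat edges, standing on z = 0). A flat backrest 30 mm thick, 380 mm tall, spans the full seat width and rises from the seat top along its +y edge, rear face flush with the rear of the seat.

The fence section is on the floor beside the table on its −y side. The chair is on top of the table.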